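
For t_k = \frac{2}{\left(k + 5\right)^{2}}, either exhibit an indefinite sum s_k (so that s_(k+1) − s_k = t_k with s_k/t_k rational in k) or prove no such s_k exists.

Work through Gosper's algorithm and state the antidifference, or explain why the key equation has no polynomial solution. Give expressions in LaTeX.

Step 1: r(k) = (k + 5)**2/(k + 6)**2.
Normal form (A,B,C) = (k**2 + 10*k + 25, k**2 + 12*k + 36, 1).
Solve (k**2 + 10*k + 25)·f(k+1) − (k**2 + 10*k + 25)·f(k) = 1.
Bound: deg f ≤ 0.
Put f(k) = c0: A·f(k+1) − B(k−1)·f(k) − C = -1; need -1 = 0 — inconsistent ⇒ no f, not summable.

none (Gosper's algorithm certifies no s_k)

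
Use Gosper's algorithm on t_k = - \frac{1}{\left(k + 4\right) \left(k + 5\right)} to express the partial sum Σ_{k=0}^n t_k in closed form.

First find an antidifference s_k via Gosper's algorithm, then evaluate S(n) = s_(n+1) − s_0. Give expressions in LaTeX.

S(n) = \frac{- n - 1}{4 \left(n + 5\right)}

Ratio r(k) = (k + 4)/(k + 6).
So A=k + 4 and B=k + 6, with C=1.
Need (k + 4)·f(k+1) − (k + 5)·f(k) = 1.
Degrees (1,1,0) ⇒ d ≤ 1.
A polynomial solution: f(k) = k/4.
R(k) = B(k−1)·f(k)/C(k) = k*(k + 5)/4; s_k = R·t_k = -k/(4*k + 16).
Δs = -1/(k**2 + 9*k + 20), as required.
Σ_(k=0)^n t_k = s_(n+1) − s_(0) = ((-n - 1)/(4*(n + 5))) − (0), i.e. (-n - 1)/(4*(n + 5)).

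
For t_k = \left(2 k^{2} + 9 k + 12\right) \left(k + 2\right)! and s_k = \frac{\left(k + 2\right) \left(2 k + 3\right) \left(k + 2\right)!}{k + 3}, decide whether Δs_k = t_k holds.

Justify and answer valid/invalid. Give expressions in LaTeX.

Invalid: residual - \frac{\left(2 k^{3} + 15 k^{2} + 37 k + 33\right) \left(k + 2\right)!}{\left(k + 3\right) \left(k + 4\right)} ≠ 0.

s_(k+1) = (k + 3)*(2*k + 5)*factorial(k + 3)/(k + 4)
s_(k+1) − s_k = (2*k**4 + 21*k**3 + 84*k**2 + 155*k + 111)*factorial(k + 2)/((k + 3)*(k + 4))
(s_(k+1) − s_k) − t_k = -(2*k**3 + 15*k**2 + 37*k + 33)*factorial(k + 2)/((k + 3)*(k + 4))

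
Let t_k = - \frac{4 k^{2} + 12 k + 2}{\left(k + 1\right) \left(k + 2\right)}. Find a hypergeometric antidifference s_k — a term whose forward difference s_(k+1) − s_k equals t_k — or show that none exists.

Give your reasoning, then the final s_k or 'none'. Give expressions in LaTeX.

s_k = \frac{2 k \left(1 - 2 k\right)}{k + 1}

Ratio r(k) = (k + 1)*(6*k + 2*(k + 1)**2 + 7)/((k + 3)*(2*k**2 + 6*k + 1)).
A = k + 1, B = k + 3, C = k**2 + 3*k + 1/2.
Need (k + 1)·f(k+1) − (k + 2)·f(k) = k**2 + 3*k + 1/2.
Degrees (1,1,2) ⇒ d ≤ 2.
Coefficient equations give f(k) = k*(2*k - 1)/2.
Get s_k = R·t_k = 2*k*(1 - 2*k)/(k + 1) with R(k) = B(k−1)f(k)/C(k) = k*(k + 2)*(2*k - 1)/(2*k**2 + 6*k + 1).
Check: Δs_k = 2*(-2*k**2 - 6*k - 1)/(k**2 + 3*k + 2). ✓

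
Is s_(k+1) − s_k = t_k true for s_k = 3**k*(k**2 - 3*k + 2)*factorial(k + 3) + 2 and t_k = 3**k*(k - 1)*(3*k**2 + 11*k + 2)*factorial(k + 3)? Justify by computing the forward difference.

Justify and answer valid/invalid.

s_(k+1) = -3**(k + 1)*(3*k - (k + 1)**2 + 1)*factorial(k + 4) + 2
s_(k+1) − s_k = 3**k*(k - 1)*(3*k**2 + 11*k + 2)*factorial(k + 3)
(s_(k+1) − s_k) − t_k = 0

Valid — Δs_k = t_k.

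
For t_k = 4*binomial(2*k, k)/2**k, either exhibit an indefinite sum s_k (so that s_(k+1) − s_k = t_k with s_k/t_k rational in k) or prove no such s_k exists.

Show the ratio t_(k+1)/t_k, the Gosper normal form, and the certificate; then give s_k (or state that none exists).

not Gosper-summable; s_k does not exist

The ratio is (2*k + 1)/(k + 1).
A = 2*k + 1, B = k + 1, C = 1.
Key eq: (2*k + 1)·f(k+1) = (k)·f(k) + (1).
deg f ≤ -1 (via 1,1,0).
Bound -1 < 0, so the key equation has no polynomial solution.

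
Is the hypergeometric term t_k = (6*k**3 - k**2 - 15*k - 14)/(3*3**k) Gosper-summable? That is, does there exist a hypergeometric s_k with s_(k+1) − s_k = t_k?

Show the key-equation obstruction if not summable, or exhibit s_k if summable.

t_(k+1)/t_k = (6*k**3 + 17*k**2 + k - 24)/(3*(6*k**3 - k**2 - 15*k - 14)).
Take A(k)=1/3, B(k)=1, C(k)=k**3 - k**2/6 - 5*k/2 - 7/3.
Set up (1/3)·f(k+1) − (1)·f(k) − (k**3 - k**2/6 - 5*k/2 - 7/3) = 0.
Bound: deg f ≤ 3.
Match coefficients ⇒ f(k) = -(3*k**3 + 4*k**2 + k - 3)/2.
Get s_k = R·t_k = (-3*k**3 - 4*k**2 - k + 3)/3**k with R(k) = B(k−1)f(k)/C(k) = -3*(3*k**3 + 4*k**2 + k - 3)/((k - 2)*(6*k**2 + 11*k + 7)).
Δs = (6*k**3 - k**2 - 15*k - 14)/(3*3**k), as required.

Yes. s_k = (-3*k**3 - 4*k**2 - k + 3)/3**k.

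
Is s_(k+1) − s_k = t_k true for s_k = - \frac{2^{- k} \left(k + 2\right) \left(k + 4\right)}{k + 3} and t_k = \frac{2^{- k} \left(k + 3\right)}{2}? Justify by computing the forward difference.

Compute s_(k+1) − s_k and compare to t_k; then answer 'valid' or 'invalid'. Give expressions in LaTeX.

Invalid: residual \frac{2^{- k} \left(- k^{2} - 8 k - 17\right)}{2 \left(k^{2} + 7 k + 12\right)} ≠ 0.

s_(k+1) = -(k + 3)*(k + 5)/(2*2**k*(k + 4))
s_(k+1) − s_k = (k**3 + 9*k**2 + 25*k + 19)/(2*2**k*(k**2 + 7*k + 12))
(s_(k+1) − s_k) − t_k = (-k**2 - 8*k - 17)/(2*2**k*(k**2 + 7*k + 12))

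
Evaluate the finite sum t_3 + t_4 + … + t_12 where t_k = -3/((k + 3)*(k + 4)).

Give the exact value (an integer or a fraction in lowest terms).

t_(k+1)/t_k = (k + 3)/(k + 5).
Gosper form: A/B · C(k+1)/C(k) with A=k + 3, B=k + 5, C=1.
Solve (k + 3)·f(k+1) − (k + 4)·f(k) = 1.
From deg A=1, deg B=1, deg C=0: d=1.
Match coefficients ⇒ f(k) = k/3.
So s_k = (B(k−1)f/C)·t_k = (k*(k + 4)/3)·t_k = -k/(k + 3).
Δs = -3/(k**2 + 7*k + 12), as required.
Telescoping: Σ = s_(13) − s_(3) = -13/16 − (-1/2) = -5/16.

Σ = -5/16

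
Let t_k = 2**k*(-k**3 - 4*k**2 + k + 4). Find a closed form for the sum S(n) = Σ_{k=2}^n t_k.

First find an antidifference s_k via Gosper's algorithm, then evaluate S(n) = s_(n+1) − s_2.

t_(k+1)/t_k = 2*k*(k**2 + 7*k + 10)/(k**3 + 4*k**2 - k - 4).
Factor: A=2; B=1; C=k**3 + 4*k**2 - k - 4.
Key eq: (2)·f(k+1) = (1)·f(k) + (k**3 + 4*k**2 - k - 4).
Bound: deg f ≤ 3.
Solving with deg f ≤ 3: f(k) = k**3 - 2*k**2 + k - 4.
Then R = B(k−1)f/C = (k**3 - 2*k**2 + k - 4)/((k - 1)*(k + 1)*(k + 4)), so s_k = R(k)·t_k = 2**k*(-k**3 + 2*k**2 - k + 4).
s_(k+1) − s_k = 2**k*(-k**3 - 4*k**2 + k + 4) = t_k.
Telescope: S(n) = s_(n+1) − s_(2) = 2**(n + 1)*(-n**3 - n**2 + 4) − (8) = -2*2**n*n**3 - 2*2**n*n**2 + 8*2**n - 8.

S(n) = -2*2**n*n**3 - 2*2**n*n**2 + 8*2**n - 8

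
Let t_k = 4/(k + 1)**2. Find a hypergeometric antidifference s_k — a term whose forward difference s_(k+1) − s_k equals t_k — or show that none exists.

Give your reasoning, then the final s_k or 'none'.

t_(k+1)/t_k = (k + 1)**2/(k + 2)**2.
Normal form (A,B,C) = (k**2 + 2*k + 1, k**2 + 4*k + 4, 1).
Set up (k**2 + 2*k + 1)·f(k+1) − (k**2 + 2*k + 1)·f(k) − (1) = 0.
Degrees (2,2,0) ⇒ d ≤ 0.
Write f(k) = c0. Then LHS − RHS = -1, requiring -1 = 0: contradictory. No certificate.

not Gosper-summable; s_k does not exist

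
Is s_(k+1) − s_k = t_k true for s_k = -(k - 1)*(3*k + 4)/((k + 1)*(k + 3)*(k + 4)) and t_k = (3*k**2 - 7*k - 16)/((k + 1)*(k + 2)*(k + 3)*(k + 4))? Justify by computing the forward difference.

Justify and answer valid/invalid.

Invalid: residual 4*(-3*k**2 + 3*k + 10)/(k**5 + 15*k**4 + 85*k**3 + 225*k**2 + 274*k + 120) ≠ 0.

s_(k+1) = -k*(3*k + 7)/((k + 2)*(k + 4)*(k + 5))
s_(k+1) − s_k = (3*k**3 - 4*k**2 - 39*k - 40)/(k**5 + 15*k**4 + 85*k**3 + 225*k**2 + 274*k + 120)
(s_(k+1) − s_k) − t_k = 4*(-3*k**2 + 3*k + 10)/(k**5 + 15*k**4 + 85*k**3 + 225*k**2 + 274*k + 120)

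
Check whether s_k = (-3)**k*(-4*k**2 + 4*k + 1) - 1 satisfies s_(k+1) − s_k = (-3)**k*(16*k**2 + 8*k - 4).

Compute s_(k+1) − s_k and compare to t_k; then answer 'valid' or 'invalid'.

s_(k+1) = (-3)**(k + 1)*(4*k - 4*(k + 1)**2 + 5) - 1
s_(k+1) − s_k = (-3)**k*(16*k**2 + 8*k - 4)
(s_(k+1) − s_k) − t_k = 0

valid (s_(k+1) − s_k reduces to t_k)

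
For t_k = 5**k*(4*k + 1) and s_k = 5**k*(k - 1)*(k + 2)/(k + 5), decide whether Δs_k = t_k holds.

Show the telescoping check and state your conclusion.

s_(k+1) = 5**(k + 1)*k*(k + 3)/(k + 6)
s_(k+1) − s_k = 5**k*(4*k**3 + 33*k**2 + 71*k + 12)/(k**2 + 11*k + 30)
(s_(k+1) − s_k) − t_k = 5**k*(-12*k**2 - 60*k - 18)/(k**2 + 11*k + 30)

Invalid: residual 5**k*(-12*k**2 - 60*k - 18)/(k**2 + 11*k + 30) ≠ 0.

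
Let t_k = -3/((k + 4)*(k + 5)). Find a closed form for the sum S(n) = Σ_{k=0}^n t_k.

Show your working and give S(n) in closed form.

r(k) = (k + 4)/(k + 6) after simplifying.
Factor: A=k + 4; B=k + 6; C=1.
Key eq: (k + 4)·f(k+1) = (k + 5)·f(k) + (1).
deg f ≤ 1 (via 1,1,0).
Match coefficients ⇒ f(k) = k/4.
Then R = B(k−1)f/C = k*(k + 5)/4, so s_k = R(k)·t_k = -3*k/(4*k + 16).
Check: Δs_k = -3/(k**2 + 9*k + 20). ✓
Σ_(k=0)^n t_k = s_(n+1) − s_(0) = (3*(-n - 1)/(4*(n + 5))) − (0), i.e. 3*(-n - 1)/(4*(n + 5)).

S(n) = 3*(-n - 1)/(4*(n + 5))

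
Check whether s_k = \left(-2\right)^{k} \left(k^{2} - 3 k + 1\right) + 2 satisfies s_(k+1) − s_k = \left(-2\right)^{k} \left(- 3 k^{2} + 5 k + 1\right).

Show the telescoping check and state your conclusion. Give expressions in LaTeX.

valid (s_(k+1) − s_k reduces to t_k)

s_(k+1) = 2*(-2)**k*(3*k - (k + 1)**2 + 2) + 2
s_(k+1) − s_k = (-2)**k*(-3*k**2 + 5*k + 1)
(s_(k+1) − s_k) − t_k = 0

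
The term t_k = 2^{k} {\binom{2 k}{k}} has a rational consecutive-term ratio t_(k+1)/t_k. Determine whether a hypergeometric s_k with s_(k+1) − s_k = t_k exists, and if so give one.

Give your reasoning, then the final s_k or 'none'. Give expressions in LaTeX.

Ratio r(k) = 4*(2*k + 1)/(k + 1).
Normal form (A,B,C) = (8*k + 4, k + 1, 1).
Set up (8*k + 4)·f(k+1) − (k)·f(k) − (1) = 0.
From deg A=1, deg B=1, deg C=0: d=-1.
Bound -1 < 0, so the key equation has no polynomial solution.

none — t_k is not Gosper-summable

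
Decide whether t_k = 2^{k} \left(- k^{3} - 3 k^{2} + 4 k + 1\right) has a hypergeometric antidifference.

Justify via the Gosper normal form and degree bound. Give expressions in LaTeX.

The ratio is 2*(k**3 + 6*k**2 + 5*k - 1)/(k**3 + 3*k**2 - 4*k - 1).
Normal form (A,B,C) = (2, 1, k**3 + 3*k**2 - 4*k - 1).
Solve (2)·f(k+1) − (1)·f(k) = k**3 + 3*k**2 - 4*k - 1.
Bound: deg f ≤ 3.
Coefficient equations give f(k) = k**3 - 3*k**2 + 2*k - 1.
Then R = B(k−1)f/C = (k**3 - 3*k**2 + 2*k - 1)/(k**3 + 3*k**2 - 4*k - 1), so s_k = R(k)·t_k = 2**k*(-k**3 + 3*k**2 - 2*k + 1).
s_(k+1) − s_k = 2**k*(-k**3 - 3*k**2 + 4*k + 1) = t_k.

Yes. s_k = 2^{k} \left(- k^{3} + 3 k^{2} - 2 k + 1\right).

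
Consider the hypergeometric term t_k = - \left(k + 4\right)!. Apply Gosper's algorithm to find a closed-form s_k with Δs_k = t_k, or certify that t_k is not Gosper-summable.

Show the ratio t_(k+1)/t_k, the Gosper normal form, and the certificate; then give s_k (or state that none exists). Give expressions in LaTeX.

none (Gosper's algorithm certifies no s_k)

r(k) = k + 5 after simplifying.
A = k + 5, B = 1, C = 1.
Solve (k + 5)·f(k+1) − (1)·f(k) = 1.
deg f ≤ -1 (via 1,0,0).
d = -1 < 0 ⇒ no nonzero polynomial f; not summable.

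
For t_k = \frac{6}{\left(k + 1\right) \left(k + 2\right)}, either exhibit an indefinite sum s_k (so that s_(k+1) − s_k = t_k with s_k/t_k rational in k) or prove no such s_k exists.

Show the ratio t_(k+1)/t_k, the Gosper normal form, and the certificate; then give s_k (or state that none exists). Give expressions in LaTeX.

r(k) = (k + 1)/(k + 3) after simplifying.
A = k + 1, B = k + 3, C = 1.
Set up (k + 1)·f(k+1) − (k + 2)·f(k) − (1) = 0.
From deg A=1, deg B=1, deg C=0: d=1.
Solve for f: f(k) = k (degree 1 ≤ 1).
R(k) = B(k−1)·f(k)/C(k) = k*(k + 2); s_k = R·t_k = 6*k/(k + 1).
Δs = 6/(k**2 + 3*k + 2), as required.

s_k = \frac{6 k}{k + 1}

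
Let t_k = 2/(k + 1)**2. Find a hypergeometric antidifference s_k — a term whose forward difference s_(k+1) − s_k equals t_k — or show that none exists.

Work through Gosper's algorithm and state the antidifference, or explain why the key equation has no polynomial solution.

t_(k+1)/t_k = (k + 1)**2/(k + 2)**2.
Take A(k)=k**2 + 2*k + 1, B(k)=k**2 + 4*k + 4, C(k)=1.
f must satisfy (k**2 + 2*k + 1)·f(k+1) − (k**2 + 2*k + 1)·f(k) = 1.
Degrees (2,2,0) ⇒ d ≤ 0.
Put f(k) = c0: A·f(k+1) − B(k−1)·f(k) − C = -1; need -1 = 0 — inconsistent ⇒ no f, not summable.

not Gosper-summable; s_k does not exist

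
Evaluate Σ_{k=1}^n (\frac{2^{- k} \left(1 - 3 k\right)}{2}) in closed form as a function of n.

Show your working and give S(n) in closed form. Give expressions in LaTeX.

The ratio is (3*k + 2)/(2*(3*k - 1)).
Take A(k)=1/2, B(k)=1, C(k)=k - 1/3.
Need (1/2)·f(k+1) − (1)·f(k) = k - 1/3.
Bound: deg f ≤ 1.
Solving with deg f ≤ 1: f(k) = -2*(3*k + 2)/3.
R(k) = B(k−1)·f(k)/C(k) = -2*(3*k + 2)/(3*k - 1); s_k = R·t_k = (3*k + 2)/2**k.
Check: Δs_k = (1 - 3*k)/(2*2**k). ✓
Evaluate: s_(n+1) = 2**(-n - 1)*(3*n + 5); subtract s_(1) = 5/2 ⇒ S(n) = 2**(-n - 1)*(-5*2**n + 3*n + 5).

S(n) = 2^{- n - 1} \left(- 5 \cdot 2^{n} + 3 n + 5\right)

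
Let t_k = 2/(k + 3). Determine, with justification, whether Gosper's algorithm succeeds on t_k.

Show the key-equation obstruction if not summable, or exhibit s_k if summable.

Compute t_(k+1)/t_k: get (k + 3)/(k + 4).
So A=k + 3 and B=k + 4, with C=1.
Need (k + 3)·f(k+1) − (k + 3)·f(k) = 1.
Degrees (1,1,0) ⇒ d ≤ 0.
Put f(k) = c0: A·f(k+1) − B(k−1)·f(k) − C = -1; need -1 = 0 — inconsistent ⇒ no f, not summable.

No — t_k has no hypergeometric antidifference.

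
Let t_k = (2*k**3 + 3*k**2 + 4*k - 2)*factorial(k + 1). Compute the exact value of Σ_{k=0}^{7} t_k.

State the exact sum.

The ratio is (2*k**4 + 13*k**3 + 34*k**2 + 39*k + 14)/(2*k**3 + 3*k**2 + 4*k - 2).
Normal form (A,B,C) = (k + 2, 1, k**3 + 3*k**2/2 + 2*k - 1).
f must satisfy (k + 2)·f(k+1) − (1)·f(k) = k**3 + 3*k**2/2 + 2*k - 1.
Degrees (1,0,3) ⇒ d ≤ 2.
A polynomial solution: f(k) = k*(2*k - 3)/2.
So s_k = (B(k−1)f/C)·t_k = (k*(2*k - 3)/(2*k**3 + 3*k**2 + 4*k - 2))·t_k = k*(2*k - 3)*factorial(k + 1).
Verify: (2*k**3 + 3*k**2 + 4*k - 2)*factorial(k + 1) matches t_k.
Telescoping: Σ = s_(8) − s_(0) = 37739520 − (0) = 37739520.

Σ = 37739520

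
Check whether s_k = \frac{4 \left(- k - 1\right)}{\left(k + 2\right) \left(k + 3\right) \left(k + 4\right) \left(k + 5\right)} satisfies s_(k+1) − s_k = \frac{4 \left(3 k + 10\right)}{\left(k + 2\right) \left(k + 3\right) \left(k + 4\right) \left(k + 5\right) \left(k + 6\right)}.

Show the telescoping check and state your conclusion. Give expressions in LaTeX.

Invalid: residual - \frac{32}{k^{5} + 20 k^{4} + 155 k^{3} + 580 k^{2} + 1044 k + 720} ≠ 0.

s_(k+1) = 4*(-k - 2)/((k + 3)*(k + 4)*(k + 5)*(k + 6))
s_(k+1) − s_k = 4*(3*k + 2)/(k**5 + 20*k**4 + 155*k**3 + 580*k**2 + 1044*k + 720)
(s_(k+1) − s_k) − t_k = -32/(k**5 + 20*k**4 + 155*k**3 + 580*k**2 + 1044*k + 720)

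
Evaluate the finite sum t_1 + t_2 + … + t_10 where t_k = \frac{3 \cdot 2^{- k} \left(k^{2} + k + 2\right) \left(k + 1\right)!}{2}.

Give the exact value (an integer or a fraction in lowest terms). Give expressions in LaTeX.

The ratio is (k + 2)*(k + (k + 1)**2 + 3)/(2*(k**2 + k + 2)).
Normal form (A,B,C) = (k/2 + 1, 1, k**2 + k + 2).
f must satisfy (k/2 + 1)·f(k+1) − (1)·f(k) = k**2 + k + 2.
d = 1 from the (1,0,2) case.
Solving with deg f ≤ 1: f(k) = 2*k.
Get s_k = R·t_k = 3*k*factorial(k + 1)/2**k with R(k) = B(k−1)f(k)/C(k) = 2*k/(k**2 + k + 2).
s_(k+1) − s_k = 3*(k**2 + k + 2)*factorial(k + 1)/(2*2**k) = t_k.
Σ_(k=1)^(10) t_k = s_(11) − s_(1) = 15436575/2 − (3) = 15436569/2.

Σ = 15436569/2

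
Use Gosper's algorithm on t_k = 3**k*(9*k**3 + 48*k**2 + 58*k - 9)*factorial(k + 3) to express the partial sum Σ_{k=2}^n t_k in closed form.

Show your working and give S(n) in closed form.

S(n) = 9*3**n*n**2*factorial(n + 4) + 15*3**n*n*factorial(n + 4) - 3*3**n*factorial(n + 4) - 7560

t_(k+1)/t_k = 3*(9*k**4 + 111*k**3 + 481*k**2 + 830*k + 424)/(9*k**3 + 48*k**2 + 58*k - 9).
Normal form (A,B,C) = (3*k + 12, 1, k**3 + 16*k**2/3 + 58*k/9 - 1).
Solve (3*k + 12)·f(k+1) − (1)·f(k) = k**3 + 16*k**2/3 + 58*k/9 - 1.
From deg A=1, deg B=0, deg C=3: d=2.
Solving with deg f ≤ 2: f(k) = (3*k**2 - k - 3)/9.
R(k) = B(k−1)·f(k)/C(k) = (3*k**2 - k - 3)/(9*k**3 + 48*k**2 + 58*k - 9); s_k = R·t_k = 3**k*(3*k**2 - k - 3)*factorial(k + 3).
Verify: 3**k*(9*k**3 + 48*k**2 + 58*k - 9)*factorial(k + 3) matches t_k.
s_(n+1) = 3**(n + 1)*(3*n**2 + 5*n - 1)*factorial(n + 4) and s_(2) = 7560, so S(n) = 9*3**n*n**2*factorial(n + 4) + 15*3**n*n*factorial(n + 4) - 3*3**n*factorial(n + 4) - 7560.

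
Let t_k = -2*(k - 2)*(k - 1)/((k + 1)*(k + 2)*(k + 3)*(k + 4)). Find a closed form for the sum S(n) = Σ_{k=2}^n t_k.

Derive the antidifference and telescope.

S(n) = n*(-n**2 + 3*n - 2)/(6*(n**3 + 9*n**2 + 26*n + 24))

r(k) = k*(k + 1)/((k - 2)*(k + 5)) after simplifying.
Factor: A=k + 1; B=k + 5; C=k**2 - 3*k + 2.
f must satisfy (k + 1)·f(k+1) − (k + 4)·f(k) = k**2 - 3*k + 2.
deg f ≤ 3 (via 1,1,2).
Coefficient equations give f(k) = k*(k**2 + 11)/6.
Certificate R = B(k−1)f/C = k*(k + 4)*(k**2 + 11)/(6*(k - 2)*(k - 1)) gives s_k = k*(-k**2 - 11)/(3*(k**3 + 6*k**2 + 11*k + 6)).
Check: Δs_k = 2*(-k**2 + 3*k - 2)/(k**4 + 10*k**3 + 35*k**2 + 50*k + 24). ✓
Evaluate: s_(n+1) = (-n**3 - 3*n**2 - 14*n - 12)/(3*(n**3 + 9*n**2 + 26*n + 24)); subtract s_(2) = -1/6 ⇒ S(n) = n*(-n**2 + 3*n - 2)/(6*(n**3 + 9*n**2 + 26*n + 24)).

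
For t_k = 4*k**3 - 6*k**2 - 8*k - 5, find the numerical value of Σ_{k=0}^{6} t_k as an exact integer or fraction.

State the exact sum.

Σ = 1015

Step 1: r(k) = (4*k**3 + 6*k**2 - 8*k - 15)/(4*k**3 - 6*k**2 - 8*k - 5).
Take A(k)=1, B(k)=1, C(k)=k**3 - 3*k**2/2 - 2*k - 5/4.
Key eq: (1)·f(k+1) = (1)·f(k) + (k**3 - 3*k**2/2 - 2*k - 5/4).
Bound: deg f ≤ 4.
Solving with deg f ≤ 4: f(k) = k*(k**3 - 4*k**2 - 2)/4.
Then R = B(k−1)f/C = k*(k**3 - 4*k**2 - 2)/((2*k - 5)*(2*k**2 + 2*k + 1)), so s_k = R(k)·t_k = k*(k**3 - 4*k**2 - 2).
Check: Δs_k = 4*k**3 - 6*k**2 - 8*k - 5. ✓
Σ_(k=0)^(6) t_k = s_(7) − s_(0) = 1015 − (0) = 1015.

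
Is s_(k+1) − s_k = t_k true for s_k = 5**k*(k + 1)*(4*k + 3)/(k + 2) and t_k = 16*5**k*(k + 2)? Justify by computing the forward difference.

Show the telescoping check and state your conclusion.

s_(k+1) = 5**(k + 1)*(k + 2)*(4*k + 7)/(k + 3)
s_(k+1) − s_k = 5**k*(16*k**3 + 96*k**2 + 196*k + 131)/(k**2 + 5*k + 6)
(s_(k+1) − s_k) − t_k = 5**k*(-16*k**2 - 60*k - 61)/(k**2 + 5*k + 6)

Invalid: residual 5**k*(-16*k**2 - 60*k - 61)/(k**2 + 5*k + 6) ≠ 0.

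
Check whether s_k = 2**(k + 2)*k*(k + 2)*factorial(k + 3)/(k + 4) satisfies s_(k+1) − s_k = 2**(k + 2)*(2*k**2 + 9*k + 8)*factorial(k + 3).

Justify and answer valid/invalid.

Invalid: residual -2**(k + 3)*(2*k**3 + 17*k**2 + 43*k + 32)*factorial(k + 3)/((k + 4)*(k + 5)) ≠ 0.

s_(k+1) = 2**(k + 3)*(k + 1)*(k + 3)*factorial(k + 4)/(k + 5)
s_(k+1) − s_k = 2**(k + 2)*(2*k**4 + 23*k**3 + 95*k**2 + 166*k + 96)*factorial(k + 3)/((k + 4)*(k + 5))
(s_(k+1) − s_k) − t_k = -2**(k + 3)*(2*k**3 + 17*k**2 + 43*k + 32)*factorial(k + 3)/((k + 4)*(k + 5))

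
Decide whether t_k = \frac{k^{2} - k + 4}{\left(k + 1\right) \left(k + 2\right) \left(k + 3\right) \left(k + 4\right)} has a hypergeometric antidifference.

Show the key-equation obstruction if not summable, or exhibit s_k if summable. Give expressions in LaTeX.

Yes. s_k = \frac{k \left(k^{2} + 3 k + 8\right)}{3 \left(k + 1\right) \left(k + 2\right) \left(k + 3\right)}.

Ratio r(k) = (k + 1)*(-k + (k + 1)**2 + 3)/((k + 5)*(k**2 - k + 4)).
Normal form (A,B,C) = (k + 1, k + 5, k**2 - k + 4).
Set up (k + 1)·f(k+1) − (k + 4)·f(k) − (k**2 - k + 4) = 0.
Degrees (1,1,2) ⇒ d ≤ 3.
A polynomial solution: f(k) = k*(k**2 + 3*k + 8)/3.
Certificate R = B(k−1)f/C = k*(k + 4)*(k**2 + 3*k + 8)/(3*(k**2 - k + 4)) gives s_k = k*(k**2 + 3*k + 8)/(3*(k + 1)*(k + 2)*(k + 3)).
Check: Δs_k = (k**2 - k + 4)/(k**4 + 10*k**3 + 35*k**2 + 50*k + 24). ✓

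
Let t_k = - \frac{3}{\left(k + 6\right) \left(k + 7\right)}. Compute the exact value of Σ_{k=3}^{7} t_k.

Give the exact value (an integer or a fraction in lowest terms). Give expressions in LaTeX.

t_(k+1)/t_k = (k + 6)/(k + 8).
Take A(k)=k + 6, B(k)=k + 8, C(k)=1.
Solve (k + 6)·f(k+1) − (k + 7)·f(k) = 1.
deg f ≤ 1 (via 1,1,0).
Solve for f: f(k) = k/6 (degree 1 ≤ 1).
R(k) = B(k−1)·f(k)/C(k) = k*(k + 7)/6; s_k = R·t_k = -k/(2*k + 12).
Check: Δs_k = -3/(k**2 + 13*k + 42). ✓
Telescoping: Σ = s_(8) − s_(3) = -2/7 − (-1/6) = -5/42.

Σ = -5/42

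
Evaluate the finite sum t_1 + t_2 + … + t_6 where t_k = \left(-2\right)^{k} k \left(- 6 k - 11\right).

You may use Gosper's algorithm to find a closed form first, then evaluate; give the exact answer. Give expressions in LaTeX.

Step 1: r(k) = -2*(k + 1)*(6*k + 17)/(k*(6*k + 11)).
Gosper form: A/B · C(k+1)/C(k) with A=-2, B=1, C=k**2 + 11*k/6.
Key eq: (-2)·f(k+1) = (1)·f(k) + (k**2 + 11*k/6).
deg f ≤ 2 (via 0,0,2).
Solve for f: f(k) = -(2*k**2 + k - 2)/6 (degree 2 ≤ 2).
Get s_k = R·t_k = (-2)**k*(2*k**2 + k - 2) with R(k) = B(k−1)f(k)/C(k) = -(2*k**2 + k - 2)/(k*(6*k + 11)).
Check: Δs_k = (-2)**k*k*(-6*k - 11). ✓
Sum = s_(7) − s_(1); s_(7) = -13184, s_(1) = -2 ⇒ -13182.

Σ = -13182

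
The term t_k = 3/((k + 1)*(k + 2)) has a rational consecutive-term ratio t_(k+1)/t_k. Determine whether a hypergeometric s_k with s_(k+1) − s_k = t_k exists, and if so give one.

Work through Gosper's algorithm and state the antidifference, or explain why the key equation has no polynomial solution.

Ratio r(k) = (k + 1)/(k + 3).
Normal form (A,B,C) = (k + 1, k + 3, 1).
Set up (k + 1)·f(k+1) − (k + 2)·f(k) − (1) = 0.
From deg A=1, deg B=1, deg C=0: d=1.
Coefficient equations give f(k) = k.
So s_k = (B(k−1)f/C)·t_k = (k*(k + 2))·t_k = 3*k/(k + 1).
s_(k+1) − s_k = 3/(k**2 + 3*k + 2) = t_k.

s_k = 3*k/(k + 1)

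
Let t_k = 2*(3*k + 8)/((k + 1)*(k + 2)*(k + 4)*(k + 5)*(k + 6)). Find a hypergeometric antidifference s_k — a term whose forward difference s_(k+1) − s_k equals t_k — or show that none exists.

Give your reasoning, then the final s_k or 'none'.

s_k = k*(k**2 + 10*k + 29)/(10*(k**3 + 10*k**2 + 29*k + 20))

Ratio r(k) = (k + 1)*(k + 4)*(3*k + 11)/((k + 3)*(k + 7)*(3*k + 8)).
Take A(k)=k + 1, B(k)=k + 7, C(k)=k**2 + 17*k/3 + 8.
Set up (k + 1)·f(k+1) − (k + 6)·f(k) − (k**2 + 17*k/3 + 8) = 0.
d = 5 from the (1,1,2) case.
Match coefficients ⇒ f(k) = k*(k + 2)*(k + 3)*(k**2 + 10*k + 29)/60.
So s_k = (B(k−1)f/C)·t_k = (k*(k + 2)*(k + 6)*(k**2 + 10*k + 29)/(20*(3*k + 8)))·t_k = k*(k**2 + 10*k + 29)/(10*(k**3 + 10*k**2 + 29*k + 20)).
Δs = 2*(3*k + 8)/(k**5 + 18*k**4 + 121*k**3 + 372*k**2 + 508*k + 240), as required.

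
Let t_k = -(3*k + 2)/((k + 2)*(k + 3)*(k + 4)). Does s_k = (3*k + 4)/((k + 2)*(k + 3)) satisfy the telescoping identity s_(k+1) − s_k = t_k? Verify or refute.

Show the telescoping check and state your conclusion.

s_(k+1) = (3*k + 7)/((k + 3)*(k + 4))
s_(k+1) − s_k = (-3*k - 2)/(k**3 + 9*k**2 + 26*k + 24)
(s_(k+1) − s_k) − t_k = 0

Valid: the claim telescopes to t_k.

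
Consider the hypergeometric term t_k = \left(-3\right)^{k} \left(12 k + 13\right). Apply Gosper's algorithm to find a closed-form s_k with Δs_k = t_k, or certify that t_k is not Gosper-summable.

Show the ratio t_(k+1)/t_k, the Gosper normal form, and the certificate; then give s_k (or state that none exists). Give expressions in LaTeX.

s_k = \left(-3\right)^{k} \left(- 3 k - 1\right)

The ratio is 3*(-12*k - 25)/(12*k + 13).
Gosper form: A/B · C(k+1)/C(k) with A=-3, B=1, C=k + 13/12.
Solve (-3)·f(k+1) − (1)·f(k) = k + 13/12.
Degrees (0,0,1) ⇒ d ≤ 1.
A polynomial solution: f(k) = -(3*k + 1)/12.
Certificate R = B(k−1)f/C = -(3*k + 1)/(12*k + 13) gives s_k = (-3)**k*(-3*k - 1).
Verify: (-3)**k*(12*k + 13) matches t_k.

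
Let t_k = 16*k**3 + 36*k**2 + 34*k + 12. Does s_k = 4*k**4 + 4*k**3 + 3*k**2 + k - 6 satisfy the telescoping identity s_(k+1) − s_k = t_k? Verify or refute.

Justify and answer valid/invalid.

s_(k+1) = 4*k**4 + 20*k**3 + 39*k**2 + 35*k + 6
s_(k+1) − s_k = 16*k**3 + 36*k**2 + 34*k + 12
(s_(k+1) − s_k) − t_k = 0

Valid — Δs_k = t_k.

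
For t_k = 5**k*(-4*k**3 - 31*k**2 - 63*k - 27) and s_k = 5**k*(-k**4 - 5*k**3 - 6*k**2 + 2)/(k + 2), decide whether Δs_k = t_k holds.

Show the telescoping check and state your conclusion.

Invalid: residual 5**k*(4*k**4 + 38*k**3 + 121*k**2 + 151*k + 56)/(k**2 + 5*k + 6) ≠ 0.

s_(k+1) = 5**(k + 1)*(-(k + 1)**4 - 5*(k + 1)**3 - 6*(k + 1)**2 + 2)/(k + 3)
s_(k+1) − s_k = 5**k*(-4*k**5 - 47*k**4 - 204*k**3 - 407*k**2 - 362*k - 106)/(k**2 + 5*k + 6)
(s_(k+1) − s_k) − t_k = 5**k*(4*k**4 + 38*k**3 + 121*k**2 + 151*k + 56)/(k**2 + 5*k + 6)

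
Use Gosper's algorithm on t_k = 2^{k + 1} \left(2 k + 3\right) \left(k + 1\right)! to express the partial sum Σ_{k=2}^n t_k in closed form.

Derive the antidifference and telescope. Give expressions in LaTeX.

S(n) = 4 \cdot 2^{n} \left(n + 2\right)! - 48

Compute t_(k+1)/t_k: get 2*(k + 2)*(2*k + 5)/(2*k + 3).
So A=2*k + 4 and B=1, with C=k + 3/2.
Key eq: (2*k + 4)·f(k+1) = (1)·f(k) + (k + 3/2).
d = 0 from the (1,0,1) case.
Solving with deg f ≤ 0: f(k) = 1/2.
Certificate R = B(k−1)f/C = 1/(2*k + 3) gives s_k = 2**(k + 1)*factorial(k + 1).
Check: Δs_k = 2**(k + 1)*(2*k + 3)*factorial(k + 1). ✓
Telescope: S(n) = s_(n+1) − s_(2) = 2**(n + 2)*factorial(n + 2) − (48) = 4*2**n*factorial(n + 2) - 48.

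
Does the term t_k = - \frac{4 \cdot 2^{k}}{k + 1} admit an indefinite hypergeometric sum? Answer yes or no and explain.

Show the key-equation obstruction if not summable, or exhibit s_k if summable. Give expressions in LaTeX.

t_(k+1)/t_k = 2*(k + 1)/(k + 2).
A = 2*k + 2, B = k + 2, C = 1.
Solve (2*k + 2)·f(k+1) − (k + 1)·f(k) = 1.
From deg A=1, deg B=1, deg C=0: d=-1.
deg f ≤ -1 is impossible — no certificate.

No — key equation has no polynomial f.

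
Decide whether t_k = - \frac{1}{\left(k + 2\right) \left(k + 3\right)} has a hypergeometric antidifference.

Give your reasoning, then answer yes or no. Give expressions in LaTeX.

t_(k+1)/t_k = (k + 2)/(k + 4).
Factor: A=k + 2; B=k + 4; C=1.
f must satisfy (k + 2)·f(k+1) − (k + 3)·f(k) = 1.
Bound: deg f ≤ 1.
Solving with deg f ≤ 1: f(k) = k/2.
Get s_k = R·t_k = -k/(2*k + 4) with R(k) = B(k−1)f(k)/C(k) = k*(k + 3)/2.
s_(k+1) − s_k = -1/(k**2 + 5*k + 6) = t_k.

Yes. s_k = - \frac{k}{2 k + 4}.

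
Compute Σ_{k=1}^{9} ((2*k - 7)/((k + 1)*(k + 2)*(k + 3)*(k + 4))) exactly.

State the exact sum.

The ratio is (k + 1)*(2*k - 5)/((k + 5)*(2*k - 7)).
Gosper form: A/B · C(k+1)/C(k) with A=k + 1, B=k + 5, C=k - 7/2.
Need (k + 1)·f(k+1) − (k + 4)·f(k) = k - 7/2.
Bound: deg f ≤ 3.
Solving with deg f ≤ 3: f(k) = -k*(k**2 + 6*k + 14)/6.
R(k) = B(k−1)·f(k)/C(k) = -k*(k + 4)*(k**2 + 6*k + 14)/(3*(2*k - 7)); s_k = R·t_k = k*(-k**2 - 6*k - 14)/(3*(k + 1)*(k + 2)*(k + 3)).
s_(k+1) − s_k = (2*k - 7)/(k**4 + 10*k**3 + 35*k**2 + 50*k + 24) = t_k.
Telescoping: Σ = s_(10) − s_(1) = -145/429 − (-7/24) = -53/1144.

Σ = -53/1144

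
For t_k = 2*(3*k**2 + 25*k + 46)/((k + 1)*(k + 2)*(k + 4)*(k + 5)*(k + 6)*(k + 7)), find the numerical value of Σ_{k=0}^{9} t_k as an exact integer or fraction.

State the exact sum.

t_(k+1)/t_k = (k + 1)*(k + 4)*(25*k + 3*(k + 1)**2 + 71)/((k + 3)*(k + 8)*(3*k**2 + 25*k + 46)).
So A=k + 1 and B=k + 8, with C=k**3 + 34*k**2/3 + 121*k/3 + 46.
f must satisfy (k + 1)·f(k+1) − (k + 7)·f(k) = k**3 + 34*k**2/3 + 121*k/3 + 46.
d = 6 from the (1,1,3) case.
A polynomial solution: f(k) = k*(k + 2)*(k + 3)*(k + 5)*(k**2 + 11*k + 34)/72.
Then R = B(k−1)f/C = k*(k + 2)*(k + 5)*(k + 7)*(k**2 + 11*k + 34)/(24*(3*k**2 + 25*k + 46)), so s_k = R(k)·t_k = k*(k**2 + 11*k + 34)/(12*(k**3 + 11*k**2 + 34*k + 24)).
Δs = 2*(3*k**2 + 25*k + 46)/(k**6 + 25*k**5 + 247*k**4 + 1219*k**3 + 3112*k**2 + 3796*k + 1680), as required.
Sum = s_(10) − s_(0); s_(10) = 305/3696, s_(0) = 0 ⇒ 305/3696.

Σ = 305/3696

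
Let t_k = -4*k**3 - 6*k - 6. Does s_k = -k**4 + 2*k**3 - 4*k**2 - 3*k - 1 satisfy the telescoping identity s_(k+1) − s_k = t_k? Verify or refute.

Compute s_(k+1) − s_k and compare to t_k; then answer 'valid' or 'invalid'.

Valid — Δs_k = t_k.

s_(k+1) = -k**4 - 2*k**3 - 4*k**2 - 9*k - 7
s_(k+1) − s_k = -4*k**3 - 6*k - 6
(s_(k+1) − s_k) − t_k = 0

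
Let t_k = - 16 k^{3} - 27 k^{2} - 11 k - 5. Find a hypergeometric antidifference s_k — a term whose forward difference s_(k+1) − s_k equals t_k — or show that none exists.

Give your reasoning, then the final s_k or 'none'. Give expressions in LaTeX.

s_k = k \left(- 4 k^{3} - k^{2} + 4 k - 4\right)

Step 1: r(k) = (16*k**3 + 75*k**2 + 113*k + 59)/(16*k**3 + 27*k**2 + 11*k + 5).
So A=1 and B=1, with C=k**3 + 27*k**2/16 + 11*k/16 + 5/16.
Solve (1)·f(k+1) − (1)·f(k) = k**3 + 27*k**2/16 + 11*k/16 + 5/16.
d = 4 from the (0,0,3) case.
Solve for f: f(k) = k*(4*k**3 + k**2 - 4*k + 4)/16 (degree 4 ≤ 4).
Get s_k = R·t_k = k*(-4*k**3 - k**2 + 4*k - 4) with R(k) = B(k−1)f(k)/C(k) = k*(4*k**3 + k**2 - 4*k + 4)/(16*k**3 + 27*k**2 + 11*k + 5).
Verify: -16*k**3 - 27*k**2 - 11*k - 5 matches t_k.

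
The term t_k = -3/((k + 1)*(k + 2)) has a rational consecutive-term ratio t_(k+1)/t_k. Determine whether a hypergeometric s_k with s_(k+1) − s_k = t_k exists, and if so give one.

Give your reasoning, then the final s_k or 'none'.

Ratio r(k) = (k + 1)/(k + 3).
Gosper form: A/B · C(k+1)/C(k) with A=k + 1, B=k + 3, C=1.
Set up (k + 1)·f(k+1) − (k + 2)·f(k) − (1) = 0.
deg f ≤ 1 (via 1,1,0).
Solve for f: f(k) = k (degree 1 ≤ 1).
So s_k = (B(k−1)f/C)·t_k = (k*(k + 2))·t_k = -3*k/(k + 1).
Δs = -3/(k**2 + 3*k + 2), as required.

s_k = -3*k/(k + 1)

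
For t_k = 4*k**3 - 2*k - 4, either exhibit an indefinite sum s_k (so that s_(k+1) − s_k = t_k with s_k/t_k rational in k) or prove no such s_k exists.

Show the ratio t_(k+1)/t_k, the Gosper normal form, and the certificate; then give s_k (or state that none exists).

Compute t_(k+1)/t_k: get (k - 2*(k + 1)**3 + 3)/(-2*k**3 + k + 2).
Take A(k)=1, B(k)=1, C(k)=k**3 - k/2 - 1.
Key eq: (1)·f(k+1) = (1)·f(k) + (k**3 - k/2 - 1).
deg f ≤ 4 (via 0,0,3).
Coefficient equations give f(k) = k*(k**3 - 2*k**2 - 3)/4.
Certificate R = B(k−1)f/C = k*(k**3 - 2*k**2 - 3)/(2*(2*k**3 - k - 2)) gives s_k = k*(k**3 - 2*k**2 - 3).
Δs = 4*k**3 - 2*k - 4, as required.

s_k = k*(k**3 - 2*k**2 - 3)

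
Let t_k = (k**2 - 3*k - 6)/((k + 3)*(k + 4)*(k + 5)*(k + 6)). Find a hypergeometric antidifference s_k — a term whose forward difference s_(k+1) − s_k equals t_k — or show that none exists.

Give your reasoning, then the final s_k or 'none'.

s_k = k*(k**2 - 48*k - 73)/(60*(k + 3)*(k + 4)*(k + 5))

Compute t_(k+1)/t_k: get (k + 3)*(3*k - (k + 1)**2 + 9)/((k + 7)*(-k**2 + 3*k + 6)).
Factor: A=k + 3; B=k + 7; C=k**2 - 3*k - 6.
f must satisfy (k + 3)·f(k+1) − (k + 6)·f(k) = k**2 - 3*k - 6.
deg f ≤ 3 (via 1,1,2).
Coefficient equations give f(k) = k*(k**2 - 48*k - 73)/60.
So s_k = (B(k−1)f/C)·t_k = (k*(k + 6)*(k**2 - 48*k - 73)/(60*(k**2 - 3*k - 6)))·t_k = k*(k**2 - 48*k - 73)/(60*(k + 3)*(k + 4)*(k + 5)).
Check: Δs_k = (k**2 - 3*k - 6)/(k**4 + 18*k**3 + 119*k**2 + 342*k + 360). ✓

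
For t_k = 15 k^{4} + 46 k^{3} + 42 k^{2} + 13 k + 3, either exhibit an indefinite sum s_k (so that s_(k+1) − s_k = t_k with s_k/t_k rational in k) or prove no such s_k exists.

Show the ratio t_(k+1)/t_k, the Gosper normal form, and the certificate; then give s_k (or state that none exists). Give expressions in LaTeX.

The ratio is (15*k**4 + 106*k**3 + 270*k**2 + 295*k + 119)/(15*k**4 + 46*k**3 + 42*k**2 + 13*k + 3).
Normal form (A,B,C) = (1, 1, k**4 + 46*k**3/15 + 14*k**2/5 + 13*k/15 + 1/5).
Set up (1)·f(k+1) − (1)·f(k) − (k**4 + 46*k**3/15 + 14*k**2/5 + 13*k/15 + 1/5) = 0.
Degrees (0,0,4) ⇒ d ≤ 5.
Coefficient equations give f(k) = k*(3*k**4 + 4*k**3 - 4*k**2 - 3*k + 3)/15.
Get s_k = R·t_k = k*(3*k**4 + 4*k**3 - 4*k**2 - 3*k + 3) with R(k) = B(k−1)f(k)/C(k) = k*(3*k**4 + 4*k**3 - 4*k**2 - 3*k + 3)/(15*k**4 + 46*k**3 + 42*k**2 + 13*k + 3).
Δs = 15*k**4 + 46*k**3 + 42*k**2 + 13*k + 3, as required.

s_k = k \left(3 k^{4} + 4 k^{3} - 4 k^{2} - 3 k + 3\right)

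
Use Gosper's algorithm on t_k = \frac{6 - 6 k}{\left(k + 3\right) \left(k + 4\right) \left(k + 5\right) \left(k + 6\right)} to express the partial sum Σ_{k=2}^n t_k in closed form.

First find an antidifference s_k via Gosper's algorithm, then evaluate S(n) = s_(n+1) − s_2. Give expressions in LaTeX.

Compute t_(k+1)/t_k: get k*(k + 3)/((k - 1)*(k + 7)).
So A=k + 3 and B=k + 7, with C=k - 1.
Solve (k + 3)·f(k+1) − (k + 6)·f(k) = k - 1.
From deg A=1, deg B=1, deg C=1: d=3.
A polynomial solution: f(k) = k*(k - 7)*(k + 19)/360.
So s_k = (B(k−1)f/C)·t_k = (k*(k - 7)*(k + 6)*(k + 19)/(360*(k - 1)))·t_k = -k*(k**2 + 12*k - 133)/(60*(k + 3)*(k + 4)*(k + 5)).
Verify: 6*(1 - k)/(k**4 + 18*k**3 + 119*k**2 + 342*k + 360) matches t_k.
Evaluate: s_(n+1) = (-n**3 - 15*n**2 + 106*n + 120)/(60*(n**3 + 15*n**2 + 74*n + 120)); subtract s_(2) = 1/60 ⇒ S(n) = n*(-n**2 - 15*n + 16)/(30*(n**3 + 15*n**2 + 74*n + 120)).

S(n) = \frac{n \left(- n^{2} - 15 n + 16\right)}{30 \left(n^{3} + 15 n^{2} + 74 n + 120\right)}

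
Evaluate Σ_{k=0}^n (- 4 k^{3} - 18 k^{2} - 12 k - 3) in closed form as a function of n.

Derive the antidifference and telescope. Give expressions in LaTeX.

S(n) = - n^{4} - 8 n^{3} - 16 n^{2} - 12 n - 3

r(k) = (4*k**3 + 30*k**2 + 60*k + 37)/(4*k**3 + 18*k**2 + 12*k + 3) after simplifying.
Take A(k)=1, B(k)=1, C(k)=k**3 + 9*k**2/2 + 3*k + 3/4.
Solve (1)·f(k+1) − (1)·f(k) = k**3 + 9*k**2/2 + 3*k + 3/4.
From deg A=0, deg B=0, deg C=3: d=4.
A polynomial solution: f(k) = k**2*(k**2 + 4*k - 2)/4.
Certificate R = B(k−1)f/C = k**2*(k**2 + 4*k - 2)/(4*k**3 + 18*k**2 + 12*k + 3) gives s_k = k**2*(-k**2 - 4*k + 2).
s_(k+1) − s_k = -4*k**3 - 18*k**2 - 12*k - 3 = t_k.
s_(n+1) = -n**4 - 8*n**3 - 16*n**2 - 12*n - 3 and s_(0) = 0, so S(n) = -n**4 - 8*n**3 - 16*n**2 - 12*n - 3.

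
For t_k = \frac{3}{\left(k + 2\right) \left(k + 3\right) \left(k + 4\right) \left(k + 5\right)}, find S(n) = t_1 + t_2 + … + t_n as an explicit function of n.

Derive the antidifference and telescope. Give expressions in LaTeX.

The ratio is (k + 2)/(k + 6).
Factor: A=k + 2; B=k + 6; C=1.
f must satisfy (k + 2)·f(k+1) − (k + 5)·f(k) = 1.
d = 3 from the (1,1,0) case.
Match coefficients ⇒ f(k) = k*(k**2 + 9*k + 26)/72.
So s_k = (B(k−1)f/C)·t_k = (k*(k + 5)*(k**2 + 9*k + 26)/72)·t_k = k*(k**2 + 9*k + 26)/(24*(k + 2)*(k + 3)*(k + 4)).
Check: Δs_k = 3/(k**4 + 14*k**3 + 71*k**2 + 154*k + 120). ✓
s_(n+1) = (n**3 + 12*n**2 + 47*n + 36)/(24*(n**3 + 12*n**2 + 47*n + 60)) and s_(1) = 1/40, so S(n) = n*(n**2 + 12*n + 47)/(60*(n**3 + 12*n**2 + 47*n + 60)).

S(n) = \frac{n \left(n^{2} + 12 n + 47\right)}{60 \left(n^{3} + 12 n^{2} + 47 n + 60\right)}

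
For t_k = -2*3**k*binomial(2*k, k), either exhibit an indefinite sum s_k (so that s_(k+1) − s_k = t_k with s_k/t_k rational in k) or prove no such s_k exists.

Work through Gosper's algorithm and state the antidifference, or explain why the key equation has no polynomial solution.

Compute t_(k+1)/t_k: get 6*(2*k + 1)/(k + 1).
So A=12*k + 6 and B=k + 1, with C=1.
Set up (12*k + 6)·f(k+1) − (k)·f(k) − (1) = 0.
deg f ≤ -1 (via 1,1,0).
Negative degree bound (-1): no f exists, t_k not Gosper-summable.

none — t_k is not Gosper-summable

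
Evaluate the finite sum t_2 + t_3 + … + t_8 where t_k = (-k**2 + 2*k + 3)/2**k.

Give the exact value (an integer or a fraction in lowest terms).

Σ = -177/256

Step 1: r(k) = (k**2 - 4)/(2*(k**2 - 2*k - 3)).
So A=1/2 and B=1, with C=k**2 - 2*k - 3.
f must satisfy (1/2)·f(k+1) − (1)·f(k) = k**2 - 2*k - 3.
From deg A=0, deg B=0, deg C=2: d=2.
Match coefficients ⇒ f(k) = -2*(k**2 - 2).
Certificate R = B(k−1)f/C = -2*(k**2 - 2)/((k - 3)*(k + 1)) gives s_k = 2**(1 - k)*(k**2 - 2).
Δs = (-k**2 + 2*k + 3)/2**k, as required.
Telescoping: Σ = s_(9) − s_(2) = 79/256 − (1) = -177/256.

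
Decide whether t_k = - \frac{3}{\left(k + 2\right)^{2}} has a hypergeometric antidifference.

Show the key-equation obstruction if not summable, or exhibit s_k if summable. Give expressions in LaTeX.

t_(k+1)/t_k = (k + 2)**2/(k + 3)**2.
Gosper form: A/B · C(k+1)/C(k) with A=k**2 + 4*k + 4, B=k**2 + 6*k + 9, C=1.
Solve (k**2 + 4*k + 4)·f(k+1) − (k**2 + 4*k + 4)·f(k) = 1.
From deg A=2, deg B=2, deg C=0: d=0.
Write f(k) = c0. Then LHS − RHS = -1, requiring -1 = 0: contradictory. No certificate.

No — the linear system for f has no solution.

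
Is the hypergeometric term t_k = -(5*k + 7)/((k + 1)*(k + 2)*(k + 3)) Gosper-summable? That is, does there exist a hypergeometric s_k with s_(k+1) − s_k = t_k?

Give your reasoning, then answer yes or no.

t_(k+1)/t_k = (k + 1)*(5*k + 12)/((k + 4)*(5*k + 7)).
Gosper form: A/B · C(k+1)/C(k) with A=k + 1, B=k + 4, C=k + 7/5.
Set up (k + 1)·f(k+1) − (k + 3)·f(k) − (k + 7/5) = 0.
Degrees (1,1,1) ⇒ d ≤ 2.
Match coefficients ⇒ f(k) = k*(3*k + 4)/5.
Get s_k = R·t_k = k*(-3*k - 4)/((k + 1)*(k + 2)) with R(k) = B(k−1)f(k)/C(k) = k*(k + 3)*(3*k + 4)/(5*k + 7).
s_(k+1) − s_k = (-5*k - 7)/(k**3 + 6*k**2 + 11*k + 6) = t_k.

Yes. s_k = k*(-3*k - 4)/((k + 1)*(k + 2)).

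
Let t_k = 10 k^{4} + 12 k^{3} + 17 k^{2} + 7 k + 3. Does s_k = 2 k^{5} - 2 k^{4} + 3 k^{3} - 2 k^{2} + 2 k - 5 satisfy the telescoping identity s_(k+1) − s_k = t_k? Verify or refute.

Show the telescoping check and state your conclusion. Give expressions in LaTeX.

Valid — Δs_k = t_k.

s_(k+1) = 2*k**5 + 8*k**4 + 15*k**3 + 15*k**2 + 9*k - 2
s_(k+1) − s_k = 10*k**4 + 12*k**3 + 17*k**2 + 7*k + 3
(s_(k+1) − s_k) − t_k = 0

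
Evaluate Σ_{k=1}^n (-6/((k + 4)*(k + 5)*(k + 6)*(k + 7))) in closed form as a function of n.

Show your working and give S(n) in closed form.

The ratio is (k + 4)/(k + 8).
Take A(k)=k + 4, B(k)=k + 8, C(k)=1.
Need (k + 4)·f(k+1) − (k + 7)·f(k) = 1.
Degrees (1,1,0) ⇒ d ≤ 3.
Solving with deg f ≤ 3: f(k) = k*(k**2 + 15*k + 74)/360.
So s_k = (B(k−1)f/C)·t_k = (k*(k + 7)*(k**2 + 15*k + 74)/360)·t_k = k*(-k**2 - 15*k - 74)/(60*(k + 4)*(k + 5)*(k + 6)).
Verify: -6/(k**4 + 22*k**3 + 179*k**2 + 638*k + 840) matches t_k.
s_(n+1) = (-n**3 - 18*n**2 - 107*n - 90)/(60*(n**3 + 18*n**2 + 107*n + 210)) and s_(1) = -1/140, so S(n) = n*(-n**2 - 18*n - 107)/(105*(n**3 + 18*n**2 + 107*n + 210)).

S(n) = n*(-n**2 - 18*n - 107)/(105*(n**3 + 18*n**2 + 107*n + 210))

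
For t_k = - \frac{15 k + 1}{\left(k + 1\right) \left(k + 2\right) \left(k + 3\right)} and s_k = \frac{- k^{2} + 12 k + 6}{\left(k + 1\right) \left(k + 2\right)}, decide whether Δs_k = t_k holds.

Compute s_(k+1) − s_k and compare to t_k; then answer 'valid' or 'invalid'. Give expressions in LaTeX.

Valid: the claim telescopes to t_k.

s_(k+1) = (12*k - (k + 1)**2 + 18)/((k + 2)*(k + 3))
s_(k+1) − s_k = (-15*k - 1)/(k**3 + 6*k**2 + 11*k + 6)
(s_(k+1) − s_k) − t_k = 0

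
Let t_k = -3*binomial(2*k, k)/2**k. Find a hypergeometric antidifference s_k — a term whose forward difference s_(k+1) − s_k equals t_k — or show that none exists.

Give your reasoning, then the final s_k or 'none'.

The ratio is (2*k + 1)/(k + 1).
Take A(k)=2*k + 1, B(k)=k + 1, C(k)=1.
Need (2*k + 1)·f(k+1) − (k)·f(k) = 1.
deg f ≤ -1 (via 1,1,0).
d = -1 < 0 ⇒ no nonzero polynomial f; not summable.

no hypergeometric antidifference exists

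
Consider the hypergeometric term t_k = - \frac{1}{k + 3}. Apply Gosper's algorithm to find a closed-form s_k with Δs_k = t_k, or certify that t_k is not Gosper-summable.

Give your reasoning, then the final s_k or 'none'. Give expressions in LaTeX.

none (Gosper's algorithm certifies no s_k)

Step 1: r(k) = (k + 3)/(k + 4).
Normal form (A,B,C) = (k + 3, k + 4, 1).
Solve (k + 3)·f(k+1) − (k + 3)·f(k) = 1.
From deg A=1, deg B=1, deg C=0: d=0.
Put f(k) = c0: A·f(k+1) − B(k−1)·f(k) − C = -1; need -1 = 0 — inconsistent ⇒ no f, not summable.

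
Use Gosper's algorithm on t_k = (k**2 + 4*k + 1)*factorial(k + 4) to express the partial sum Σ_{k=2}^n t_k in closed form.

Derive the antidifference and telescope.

Step 1: r(k) = (k + 5)*(4*k + (k + 1)**2 + 5)/(k**2 + 4*k + 1).
Normal form (A,B,C) = (k + 5, 1, k**2 + 4*k + 1).
Key eq: (k + 5)·f(k+1) = (1)·f(k) + (k**2 + 4*k + 1).
d = 1 from the (1,0,2) case.
Solve for f: f(k) = k - 1 (degree 1 ≤ 1).
Certificate R = B(k−1)f/C = (k - 1)/(k**2 + 4*k + 1) gives s_k = (k - 1)*factorial(k + 4).
Δs = (k**2 + 4*k + 1)*factorial(k + 4), as required.
Evaluate: s_(n+1) = n*factorial(n + 5); subtract s_(2) = 720 ⇒ S(n) = n*factorial(n + 5) - 720.

S(n) = n*factorial(n + 5) - 720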